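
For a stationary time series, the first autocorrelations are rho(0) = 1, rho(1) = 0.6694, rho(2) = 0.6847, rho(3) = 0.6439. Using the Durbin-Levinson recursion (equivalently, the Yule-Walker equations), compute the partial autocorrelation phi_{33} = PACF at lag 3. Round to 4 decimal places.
\phi_{33} = 0.2111

The PACF at lag k is phi_{kk}, the last component of the solution
to the Yule-Walker system G_k phi = r_k where
  (G_k)_{ij} = rho(|i - j|), (r_k)_i = rho(i), i,j = 1..k.
Equivalently, Durbin-Levinson gives phi_{kk} iteratively:
  phi_{11} = rho(1)
  phi_{kk} = [rho(k) - sum_{j=1..k-1} phi_{k-1,j} rho(k-j)]
            / [1 - sum_{j=1..k-1} phi_{k-1,j} rho(j)],
  phi_{k,j} = phi_{k-1,j} - phi_{kk} phi_{k-1,k-j},  j = 1..k-1.
Step k = 1:
  phi_11 = rho(1) = 0.6694.
Step k = 2:
  phi_22 = [rho(2) - phi_11 rho(1)] / [1 - phi_11 rho(1)] = [0.6847 - (0.6694)(0.6694)] / [1 - (0.6694)(0.6694)]
         = 0.23660364 / 0.55190364 = 0.428705.
  Update: phi_21 = phi_11 - phi_22 phi_11 = 0.6694 - (0.428705)(0.6694) = 0.382425.
Step k = 3:
  phi_33 = [rho(3) - phi_21 rho(2) - phi_22 rho(1)] / [1 - phi_21 rho(1) - phi_22 rho(2)]
    numerator   = 0.6439 - (0.382425)(0.6847) - (0.428705)(0.6694) = 0.09507864
    denominator = 1 - (0.382425)(0.6694) - (0.428705)(0.6847) = 0.45047057
  phi_33 = 0.09507864 / 0.45047057 = 0.2111.
Therefore phi_{33} = 0.2111.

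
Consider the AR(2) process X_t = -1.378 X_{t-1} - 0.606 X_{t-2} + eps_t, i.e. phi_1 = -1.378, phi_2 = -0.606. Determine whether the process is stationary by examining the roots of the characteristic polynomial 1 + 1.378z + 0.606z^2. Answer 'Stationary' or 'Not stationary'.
\text{Stationary}

The AR(p) characteristic polynomial is P(z) = 1 + 1.378z + 0.606z^2.
Stationarity requires all roots to lie outside the unit circle, i.e. |z| > 1 for every root.
Set 1 + (1.378) z + (0.606) z^2 = 0, i.e. a z^2 + b z + c = 0 with a = 0.606, b = 1.378, c = 1.
Discriminant D = b^2 - 4ac = (1.378)^2 - 4*(0.606)*1 = 1.898884 - (2.424) = -0.525116.
D < 0, so the roots are the complex-conjugate pair z = (-b +/- i sqrt(-D)) / (2a) = -1.137 +/- 0.5979i.
For a conjugate pair |z|^2 = z * conj(z) = (product of roots) = c/a = 1/(0.606) = 1.650165, so |z| = sqrt(1.650165) = 1.2846 for both roots.
Moduli of all roots: 1.2846, 1.2846.
All moduli strictly greater than 1? Yes.
Verdict: Stationary.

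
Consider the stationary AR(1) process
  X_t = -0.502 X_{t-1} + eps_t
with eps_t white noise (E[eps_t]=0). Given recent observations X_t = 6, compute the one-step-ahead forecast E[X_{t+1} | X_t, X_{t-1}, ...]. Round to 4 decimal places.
E[X_{t+1} \mid \mathcal F_t] = -3.0120

For an AR(p) model X_t = c + sum_i phi_i X_{t-i} + eps_t, the
one-step-ahead conditional mean is
  E[X_{t+1} | X_t, ...] = c + sum_i phi_i X_{t+1-i}.
Substitute known values:
  E[X_{t+1} | ...] = (-0.502) * (6)
                   = -3.0120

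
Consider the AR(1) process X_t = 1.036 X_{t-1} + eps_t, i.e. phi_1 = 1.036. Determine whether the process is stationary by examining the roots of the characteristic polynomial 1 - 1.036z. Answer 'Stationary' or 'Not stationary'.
\text{Not stationary}

The AR(p) characteristic polynomial is P(z) = 1 - 1.036z.
Stationarity requires all roots to lie outside the unit circle, i.e. |z| > 1 for every root.
This is linear in z: 1 + (-1.036) z = 0  =>  z = -1/(-1.036) = 0.965251,  |z| = 0.965251.
Moduli of all roots: 0.9653.
All moduli strictly greater than 1? No.
Verdict: Not stationary.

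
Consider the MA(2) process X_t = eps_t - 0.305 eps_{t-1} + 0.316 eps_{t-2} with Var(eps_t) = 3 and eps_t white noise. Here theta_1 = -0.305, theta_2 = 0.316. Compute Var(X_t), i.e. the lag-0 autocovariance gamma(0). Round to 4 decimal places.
\gamma(0) = 3.5786

For an MA(q) process X_t = eps_t + sum_i theta_i eps_{t-i} with
Var(eps_t) = sigma^2, the variance is
  gamma(0) = sigma^2 * (1 + sum_i theta_i^2).
  sum_i theta_i^2 = (-0.305)^2 + (0.316)^2 = 0.093025 + 0.099856 = 0.192881.
  gamma(0) = 3 * (1 + 0.192881) = 3 * 1.192881 = 3.578643, which rounds to 3.5786.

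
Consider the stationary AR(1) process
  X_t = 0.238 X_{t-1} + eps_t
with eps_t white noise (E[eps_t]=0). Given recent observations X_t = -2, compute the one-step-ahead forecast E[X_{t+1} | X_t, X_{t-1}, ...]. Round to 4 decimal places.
E[X_{t+1} \mid \mathcal F_t] = -0.4760

For an AR(p) model X_t = c + sum_i phi_i X_{t-i} + eps_t, the
one-step-ahead conditional mean is
  E[X_{t+1} | X_t, ...] = c + sum_i phi_i X_{t+1-i}.
Substitute known values:
  E[X_{t+1} | ...] = (0.238) * (-2)
                   = -0.4760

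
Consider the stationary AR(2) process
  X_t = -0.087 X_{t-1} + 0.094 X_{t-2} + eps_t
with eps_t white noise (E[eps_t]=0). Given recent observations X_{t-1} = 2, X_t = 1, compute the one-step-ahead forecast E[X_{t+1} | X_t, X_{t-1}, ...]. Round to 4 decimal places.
E[X_{t+1} \mid \mathcal F_t] = 0.1010

For an AR(p) model X_t = c + sum_i phi_i X_{t-i} + eps_t, the
one-step-ahead conditional mean is
  E[X_{t+1} | X_t, ...] = c + sum_i phi_i X_{t+1-i}.
Substitute known values:
  E[X_{t+1} | ...] = (-0.087) * (1) + (0.094) * (2)
                   = 0.1010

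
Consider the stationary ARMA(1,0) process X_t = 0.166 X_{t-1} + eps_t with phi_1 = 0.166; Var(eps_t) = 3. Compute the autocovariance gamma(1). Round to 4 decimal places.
\gamma(1) = 0.5121

Multiply the model equation by X_{t-k} and take expectations. With theta_0 = psi_0 = 1 and psi_j the MA(infinity) weights, this gives
  gamma(k) - sum_i phi_i gamma(k-i) = c_k,
  c_k = sigma^2 * sum_{j=k..q} theta_j psi_{j-k}   (c_k = 0 for k > q),
using gamma(-m) = gamma(m).
Pure AR (q = 0): c_0 = sigma^2 = 3, c_k = 0 for k >= 1.
Equations for k = 0 and k = 1 (AR order 1):
  gamma(0) = phi_1 gamma(1) + c_0
  gamma(1) = phi_1 gamma(0) + c_1
Substituting the second into the first: gamma(0) (1 - phi_1^2) = c_0 + phi_1 c_1, so
  gamma(0) = c_0 / (1 - phi_1^2) = 3 / (1 - (0.166)^2) = 3 / 0.972444 = 3.085011.
  gamma(1) = phi_1 gamma(0) = (0.166)(3.085011) = 0.512112.
Therefore gamma(1) = 0.5121 (to 4 decimal places).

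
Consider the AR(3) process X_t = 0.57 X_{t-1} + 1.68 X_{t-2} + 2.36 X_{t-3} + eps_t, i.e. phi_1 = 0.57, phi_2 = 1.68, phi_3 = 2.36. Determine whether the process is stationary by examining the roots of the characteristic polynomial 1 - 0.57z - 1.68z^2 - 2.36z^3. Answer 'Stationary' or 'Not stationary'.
\text{Not stationary}

The AR(p) characteristic polynomial is P(z) = 1 - 0.57z - 1.68z^2 - 2.36z^3.
Stationarity requires all roots to lie outside the unit circle, i.e. |z| > 1 for every root.
Degree 3: look for a simple real root z0 first, then factor out (1 - z/z0) and solve the remaining quadratic.
Testing z0 = 0.5: P(0.5) = 1 + (-0.57)(0.5) + (-1.68)(0.5)^2 + (-2.36)(0.5)^3
  = 1 + (-0.285) + (-0.42) + (-0.295) = 0.  So z_0 = 0.5 is a root, |z_0| = 0.5.
Divide out the factor (1 - 2 z) = (1 - z/z0) (since 1/z0 = 2):
  P(z) = (1 - 2 z)(1 + (1.43) z + (1.18) z^2)
  [check: z-coef 1.43 - (2) = -0.57; z^2-coef 1.18 - (2)(1.43) = -1.68; z^3-coef -(2)(1.18) = -2.36.]
Remaining roots from the quadratic factor 1 + (1.43) z + (1.18) z^2:
  Set 1 + (1.43) z + (1.18) z^2 = 0, i.e. a z^2 + b z + c = 0 with a = 1.18, b = 1.43, c = 1.
  Discriminant D = b^2 - 4ac = (1.43)^2 - 4*(1.18)*1 = 2.0449 - (4.72) = -2.6751.
  D < 0, so the roots are the complex-conjugate pair z = (-b +/- i sqrt(-D)) / (2a) = -0.6059 +/- 0.693i.
  For a conjugate pair |z|^2 = z * conj(z) = (product of roots) = c/a = 1/(1.18) = 0.847458, so |z| = sqrt(0.847458) = 0.9206 for both roots.
Moduli of all roots: 0.5000, 0.9206, 0.9206.
All moduli strictly greater than 1? No.
Verdict: Not stationary.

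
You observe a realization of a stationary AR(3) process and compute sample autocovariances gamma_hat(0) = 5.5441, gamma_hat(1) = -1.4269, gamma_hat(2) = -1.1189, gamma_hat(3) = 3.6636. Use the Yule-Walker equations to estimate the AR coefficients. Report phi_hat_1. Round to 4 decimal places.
\hat\phi_{1} = -0.1570

The Yule-Walker equations for an AR(p) process read, in matrix form,
  Gamma_p phi = r_p,   with   (Gamma_p)_{ij} = gamma(|i - j|),
                       (r_p)_i = gamma(i),   i,j = 1..p.
Substitute the sample gammas (Toeplitz matrix and right-hand side of size 3):
  Gamma_p = [[5.5441, -1.4269, -1.1189], [-1.4269, 5.5441, -1.4269], [-1.1189, -1.4269, 5.5441]]
  r_p     = [-1.4269, -1.1189, 3.6636]
Written out (R1..R3):
  (R1) 5.5441 phi_1 - 1.4269 phi_2 - 1.1189 phi_3 = -1.4269
  (R2) -1.4269 phi_1 + 5.5441 phi_2 - 1.4269 phi_3 = -1.1189
  (R3) -1.1189 phi_1 - 1.4269 phi_2 + 5.5441 phi_3 = 3.6636
Gaussian elimination:
  R2 <- R2 - (-1.4269/5.5441) R1 = R2 - (-0.257373) R1:  5.176855 phi_2 - 1.714874 phi_3 = -1.486145
  R3 <- R3 - (-1.1189/5.5441) R1 = R3 - (-0.201818) R1:  -1.714874 phi_2 + 5.318286 phi_3 = 3.375626
  R3 <- R3 - (-1.714874/5.176855) R2 = R3 - (-0.331258) R2:  4.75022 phi_3 = 2.883328
Back-substitution:
  phi_hat_3 = 2.883328 / 4.75022 = 0.606988
  phi_hat_2 = (-1.486145 - (-1.714874)(0.606988)) / 5.176855 = -0.086005
  phi_hat_1 = (-1.4269 - (-1.4269)(-0.086005) - (-1.1189)(0.606988)) / 5.5441 = -0.157007
So phi_hat = [-0.1570, -0.0860, 0.6070].
Therefore phi_hat_1 = -0.1570.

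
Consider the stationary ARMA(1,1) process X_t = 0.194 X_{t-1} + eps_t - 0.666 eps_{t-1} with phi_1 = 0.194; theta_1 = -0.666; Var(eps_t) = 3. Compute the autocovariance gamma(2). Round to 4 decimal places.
\gamma(2) = -0.2486

Multiply the model equation by X_{t-k} and take expectations. With theta_0 = psi_0 = 1 and psi_j the MA(infinity) weights, this gives
  gamma(k) - sum_i phi_i gamma(k-i) = c_k,
  c_k = sigma^2 * sum_{j=k..q} theta_j psi_{j-k}   (c_k = 0 for k > q),
using gamma(-m) = gamma(m).
psi-weights needed (psi_j = theta_j + sum_i phi_i psi_{j-i}):
  psi_1 = theta_1 + phi_1 = -0.666 + (0.194) = -0.472
Right-hand sides:
  c_0 = sigma^2 (1 + theta_1 psi_1) = 3 * (1 + (-0.666)(-0.472)) = 3 * 1.314352 = 3.943056
  c_1 = sigma^2 theta_1 = 3 * (-0.666) = -1.998
  c_2 = 0
Equations for k = 0 and k = 1 (AR order 1):
  gamma(0) = phi_1 gamma(1) + c_0
  gamma(1) = phi_1 gamma(0) + c_1
Substituting the second into the first: gamma(0) (1 - phi_1^2) = c_0 + phi_1 c_1, so
  gamma(0) = (c_0 + phi_1 c_1) / (1 - phi_1^2) = (3.943056 + (0.194)(-1.998)) / (1 - (0.194)^2) = 3.555444 / 0.962364 = 3.69449.
  gamma(1) = phi_1 gamma(0) + c_1 = (0.194)(3.69449) + (-1.998) = -1.281269.
For k = 2 (> q): gamma(2) = phi_1 gamma(1) = (0.194)(-1.281269) = -0.248566.
Therefore gamma(2) = -0.2486 (to 4 decimal places).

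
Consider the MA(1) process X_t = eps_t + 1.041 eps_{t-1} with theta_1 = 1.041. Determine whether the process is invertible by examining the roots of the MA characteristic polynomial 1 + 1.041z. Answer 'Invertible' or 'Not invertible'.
\text{Not invertible}

The MA(q) characteristic polynomial is P(z) = 1 + 1.041z.
Invertibility requires all roots to lie outside the unit circle, i.e. |z| > 1 for every root.
This is linear in z: 1 + (1.041) z = 0  =>  z = -1/(1.041) = -0.960615,  |z| = 0.960615.
Moduli of all roots: 0.9606.
All moduli strictly greater than 1? No.
Verdict: Not invertible.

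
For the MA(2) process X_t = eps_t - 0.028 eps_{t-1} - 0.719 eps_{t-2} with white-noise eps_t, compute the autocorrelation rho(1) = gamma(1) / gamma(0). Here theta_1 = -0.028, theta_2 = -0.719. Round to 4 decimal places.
\rho(1) = -0.0052

For an MA(q) process with theta_0 = 1, the autocovariance is
  gamma(k) = sigma^2 * sum_{i=0..q-k} theta_i * theta_{i+k},
and rho(k) = gamma(k) / gamma(0). Sigma^2 cancels.
  numerator   = (1)*(-0.028) + (-0.028)*(-0.719) = -0.007868.
  denominator = (1)^2 + (-0.028)^2 + (-0.719)^2 = 1.517745.
  rho(1) = -0.007868 / 1.517745 = -0.0052.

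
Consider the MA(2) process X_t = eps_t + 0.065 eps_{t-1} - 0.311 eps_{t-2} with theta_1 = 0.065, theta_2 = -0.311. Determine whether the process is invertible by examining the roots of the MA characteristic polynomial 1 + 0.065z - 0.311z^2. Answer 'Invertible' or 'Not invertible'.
\text{Invertible}

The MA(q) characteristic polynomial is P(z) = 1 + 0.065z - 0.311z^2.
Invertibility requires all roots to lie outside the unit circle, i.e. |z| > 1 for every root.
Set 1 + (0.065) z + (-0.311) z^2 = 0, i.e. a z^2 + b z + c = 0 with a = -0.311, b = 0.065, c = 1.
Discriminant D = b^2 - 4ac = (0.065)^2 - 4*(-0.311)*1 = 0.004225 - (-1.244) = 1.248225.
D >= 0, so the roots are real: z = (-b +/- sqrt(D)) / (2a) = (-0.065 +/- 1.11724) / (-0.622).
  z_1 = (-0.065 + 1.11724) / (-0.622) = -1.6917,   |z_1| = 1.6917.
  z_2 = (-0.065 - 1.11724) / (-0.622) = 1.9007,   |z_2| = 1.9007.
Moduli of all roots: 1.6917, 1.9007.
All moduli strictly greater than 1? Yes.
Verdict: Invertible.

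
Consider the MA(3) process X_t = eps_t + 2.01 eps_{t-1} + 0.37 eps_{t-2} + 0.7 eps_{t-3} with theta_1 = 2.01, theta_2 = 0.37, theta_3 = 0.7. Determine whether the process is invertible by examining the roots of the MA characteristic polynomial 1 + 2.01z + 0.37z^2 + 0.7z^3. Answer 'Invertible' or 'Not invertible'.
\text{Not invertible}

The MA(q) characteristic polynomial is P(z) = 1 + 2.01z + 0.37z^2 + 0.7z^3.
Invertibility requires all roots to lie outside the unit circle, i.e. |z| > 1 for every root.
Degree 3: look for a simple real root z0 first, then factor out (1 - z/z0) and solve the remaining quadratic.
Testing z0 = -0.5: P(-0.5) = 1 + (2.01)(-0.5) + (0.37)(-0.5)^2 + (0.7)(-0.5)^3
  = 1 + (-1.005) + (0.0925) + (-0.0875) = 0.  So z_0 = -0.5 is a root, |z_0| = 0.5.
Divide out the factor (1 + 2 z) = (1 - z/z0) (since 1/z0 = -2):
  P(z) = (1 + 2 z)(1 + (0.01) z + (0.35) z^2)
  [check: z-coef 0.01 - (-2) = 2.01; z^2-coef 0.35 - (-2)(0.01) = 0.37; z^3-coef -(-2)(0.35) = 0.7.]
Remaining roots from the quadratic factor 1 + (0.01) z + (0.35) z^2:
  Set 1 + (0.01) z + (0.35) z^2 = 0, i.e. a z^2 + b z + c = 0 with a = 0.35, b = 0.01, c = 1.
  Discriminant D = b^2 - 4ac = (0.01)^2 - 4*(0.35)*1 = 0.0001 - (1.4) = -1.3999.
  D < 0, so the roots are the complex-conjugate pair z = (-b +/- i sqrt(-D)) / (2a) = -0.0143 +/- 1.6902i.
  For a conjugate pair |z|^2 = z * conj(z) = (product of roots) = c/a = 1/(0.35) = 2.857143, so |z| = sqrt(2.857143) = 1.6903 for both roots.
Moduli of all roots: 0.5000, 1.6903, 1.6903.
All moduli strictly greater than 1? No.
Verdict: Not invertible.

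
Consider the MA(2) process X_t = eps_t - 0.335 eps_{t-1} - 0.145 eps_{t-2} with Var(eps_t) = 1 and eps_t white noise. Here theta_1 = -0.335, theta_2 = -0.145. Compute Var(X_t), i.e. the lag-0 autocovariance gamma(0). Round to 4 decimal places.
\gamma(0) = 1.1333

For an MA(q) process X_t = eps_t + sum_i theta_i eps_{t-i} with
Var(eps_t) = sigma^2, the variance is
  gamma(0) = sigma^2 * (1 + sum_i theta_i^2).
  sum_i theta_i^2 = (-0.335)^2 + (-0.145)^2 = 0.112225 + 0.021025 = 0.13325.
  gamma(0) = 1 * (1 + 0.13325) = 1 * 1.13325 = 1.13325, which rounds to 1.1333.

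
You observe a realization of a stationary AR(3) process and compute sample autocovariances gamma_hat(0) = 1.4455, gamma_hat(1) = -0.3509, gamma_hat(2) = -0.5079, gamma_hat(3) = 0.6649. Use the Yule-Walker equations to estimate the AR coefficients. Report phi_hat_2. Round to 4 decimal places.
\hat\phi_{2} = -0.3300

The Yule-Walker equations for an AR(p) process read, in matrix form,
  Gamma_p phi = r_p,   with   (Gamma_p)_{ij} = gamma(|i - j|),
                       (r_p)_i = gamma(i),   i,j = 1..p.
Substitute the sample gammas (Toeplitz matrix and right-hand side of size 3):
  Gamma_p = [[1.4455, -0.3509, -0.5079], [-0.3509, 1.4455, -0.3509], [-0.5079, -0.3509, 1.4455]]
  r_p     = [-0.3509, -0.5079, 0.6649]
Written out (R1..R3):
  (R1) 1.4455 phi_1 - 0.3509 phi_2 - 0.5079 phi_3 = -0.3509
  (R2) -0.3509 phi_1 + 1.4455 phi_2 - 0.3509 phi_3 = -0.5079
  (R3) -0.5079 phi_1 - 0.3509 phi_2 + 1.4455 phi_3 = 0.6649
Gaussian elimination:
  R2 <- R2 - (-0.3509/1.4455) R1 = R2 - (-0.242753) R1:  1.360318 phi_2 - 0.474194 phi_3 = -0.593082
  R3 <- R3 - (-0.5079/1.4455) R1 = R3 - (-0.351366) R1:  -0.474194 phi_2 + 1.267041 phi_3 = 0.541606
  R3 <- R3 - (-0.474194/1.360318) R2 = R3 - (-0.348591) R2:  1.101741 phi_3 = 0.334863
Back-substitution:
  phi_hat_3 = 0.334863 / 1.101741 = 0.303939
  phi_hat_2 = (-0.593082 - (-0.474194)(0.303939)) / 1.360318 = -0.330037
  phi_hat_1 = (-0.3509 - (-0.3509)(-0.330037) - (-0.5079)(0.303939)) / 1.4455 = -0.216077
So phi_hat = [-0.2161, -0.3300, 0.3039].
Therefore phi_hat_2 = -0.3300.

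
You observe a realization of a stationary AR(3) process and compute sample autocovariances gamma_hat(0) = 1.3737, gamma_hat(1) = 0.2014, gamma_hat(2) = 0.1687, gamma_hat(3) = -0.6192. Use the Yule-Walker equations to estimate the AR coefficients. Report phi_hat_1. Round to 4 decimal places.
\hat\phi_{1} = 0.1830

The Yule-Walker equations for an AR(p) process read, in matrix form,
  Gamma_p phi = r_p,   with   (Gamma_p)_{ij} = gamma(|i - j|),
                       (r_p)_i = gamma(i),   i,j = 1..p.
Substitute the sample gammas (Toeplitz matrix and right-hand side of size 3):
  Gamma_p = [[1.3737, 0.2014, 0.1687], [0.2014, 1.3737, 0.2014], [0.1687, 0.2014, 1.3737]]
  r_p     = [0.2014, 0.1687, -0.6192]
Written out (R1..R3):
  (R1) 1.3737 phi_1 + 0.2014 phi_2 + 0.1687 phi_3 = 0.2014
  (R2) 0.2014 phi_1 + 1.3737 phi_2 + 0.2014 phi_3 = 0.1687
  (R3) 0.1687 phi_1 + 0.2014 phi_2 + 1.3737 phi_3 = -0.6192
Gaussian elimination:
  R2 <- R2 - (0.2014/1.3737) R1 = R2 - (0.146611) R1:  1.344172 phi_2 + 0.176667 phi_3 = 0.139172
  R3 <- R3 - (0.1687/1.3737) R1 = R3 - (0.122807) R1:  0.176667 phi_2 + 1.352982 phi_3 = -0.643933
  R3 <- R3 - (0.176667/1.344172) R2 = R3 - (0.131432) R2:  1.329763 phi_3 = -0.662225
Back-substitution:
  phi_hat_3 = -0.662225 / 1.329763 = -0.498002
  phi_hat_2 = (0.139172 - (0.176667)(-0.498002)) / 1.344172 = 0.168991
  phi_hat_1 = (0.2014 - (0.2014)(0.168991) - (0.1687)(-0.498002)) / 1.3737 = 0.182994
So phi_hat = [0.1830, 0.1690, -0.4980].
Therefore phi_hat_1 = 0.1830.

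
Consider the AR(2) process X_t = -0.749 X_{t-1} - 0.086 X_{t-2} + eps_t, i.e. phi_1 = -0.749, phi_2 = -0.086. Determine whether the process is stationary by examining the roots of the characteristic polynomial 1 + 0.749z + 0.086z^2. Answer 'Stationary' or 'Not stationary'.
\text{Stationary}

The AR(p) characteristic polynomial is P(z) = 1 + 0.749z + 0.086z^2.
Stationarity requires all roots to lie outside the unit circle, i.e. |z| > 1 for every root.
Set 1 + (0.749) z + (0.086) z^2 = 0, i.e. a z^2 + b z + c = 0 with a = 0.086, b = 0.749, c = 1.
Discriminant D = b^2 - 4ac = (0.749)^2 - 4*(0.086)*1 = 0.561001 - (0.344) = 0.217001.
D >= 0, so the roots are real: z = (-b +/- sqrt(D)) / (2a) = (-0.749 +/- 0.465834) / (0.172).
  z_1 = (-0.749 + 0.465834) / (0.172) = -1.6463,   |z_1| = 1.6463.
  z_2 = (-0.749 - 0.465834) / (0.172) = -7.063,   |z_2| = 7.063.
Moduli of all roots: 1.6463, 7.0630.
All moduli strictly greater than 1? Yes.
Verdict: Stationary.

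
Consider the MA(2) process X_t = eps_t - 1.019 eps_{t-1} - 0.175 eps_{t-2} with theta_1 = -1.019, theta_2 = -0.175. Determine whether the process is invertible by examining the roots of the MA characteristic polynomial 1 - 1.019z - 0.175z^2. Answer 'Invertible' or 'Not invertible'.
\text{Not invertible}

The MA(q) characteristic polynomial is P(z) = 1 - 1.019z - 0.175z^2.
Invertibility requires all roots to lie outside the unit circle, i.e. |z| > 1 for every root.
Set 1 + (-1.019) z + (-0.175) z^2 = 0, i.e. a z^2 + b z + c = 0 with a = -0.175, b = -1.019, c = 1.
Discriminant D = b^2 - 4ac = (-1.019)^2 - 4*(-0.175)*1 = 1.038361 - (-0.7) = 1.738361.
D >= 0, so the roots are real: z = (-b +/- sqrt(D)) / (2a) = (1.019 +/- 1.318469) / (-0.35).
  z_1 = (1.019 + 1.318469) / (-0.35) = -6.6785,   |z_1| = 6.6785.
  z_2 = (1.019 - 1.318469) / (-0.35) = 0.8556,   |z_2| = 0.8556.
Moduli of all roots: 6.6785, 0.8556.
All moduli strictly greater than 1? No.
Verdict: Not invertible.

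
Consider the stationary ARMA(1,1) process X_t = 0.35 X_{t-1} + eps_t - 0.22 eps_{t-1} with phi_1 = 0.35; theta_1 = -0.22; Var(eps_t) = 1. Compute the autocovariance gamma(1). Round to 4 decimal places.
\gamma(1) = 0.1367

Multiply the model equation by X_{t-k} and take expectations. With theta_0 = psi_0 = 1 and psi_j the MA(infinity) weights, this gives
  gamma(k) - sum_i phi_i gamma(k-i) = c_k,
  c_k = sigma^2 * sum_{j=k..q} theta_j psi_{j-k}   (c_k = 0 for k > q),
using gamma(-m) = gamma(m).
psi-weights needed (psi_j = theta_j + sum_i phi_i psi_{j-i}):
  psi_1 = theta_1 + phi_1 = -0.22 + (0.35) = 0.13
Right-hand sides:
  c_0 = sigma^2 (1 + theta_1 psi_1) = 1 * (1 + (-0.22)(0.13)) = 1 * 0.9714 = 0.9714
  c_1 = sigma^2 theta_1 = 1 * (-0.22) = -0.22
  c_2 = 0
Equations for k = 0 and k = 1 (AR order 1):
  gamma(0) = phi_1 gamma(1) + c_0
  gamma(1) = phi_1 gamma(0) + c_1
Substituting the second into the first: gamma(0) (1 - phi_1^2) = c_0 + phi_1 c_1, so
  gamma(0) = (c_0 + phi_1 c_1) / (1 - phi_1^2) = (0.9714 + (0.35)(-0.22)) / (1 - (0.35)^2) = 0.8944 / 0.8775 = 1.019259.
  gamma(1) = phi_1 gamma(0) + c_1 = (0.35)(1.019259) + (-0.22) = 0.136741.
Therefore gamma(1) = 0.1367 (to 4 decimal places).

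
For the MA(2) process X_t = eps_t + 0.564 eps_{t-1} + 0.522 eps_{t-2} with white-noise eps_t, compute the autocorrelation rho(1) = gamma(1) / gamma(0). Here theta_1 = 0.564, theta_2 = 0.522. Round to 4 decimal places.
\rho(1) = 0.5397

For an MA(q) process with theta_0 = 1, the autocovariance is
  gamma(k) = sigma^2 * sum_{i=0..q-k} theta_i * theta_{i+k},
and rho(k) = gamma(k) / gamma(0). Sigma^2 cancels.
  numerator   = (1)*(0.564) + (0.564)*(0.522) = 0.858408.
  denominator = (1)^2 + (0.564)^2 + (0.522)^2 = 1.59058.
  rho(1) = 0.858408 / 1.59058 = 0.5397.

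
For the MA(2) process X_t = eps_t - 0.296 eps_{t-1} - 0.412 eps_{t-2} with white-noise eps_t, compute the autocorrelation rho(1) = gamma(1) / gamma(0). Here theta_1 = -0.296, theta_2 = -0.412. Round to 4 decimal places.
\rho(1) = -0.1384

For an MA(q) process with theta_0 = 1, the autocovariance is
  gamma(k) = sigma^2 * sum_{i=0..q-k} theta_i * theta_{i+k},
and rho(k) = gamma(k) / gamma(0). Sigma^2 cancels.
  numerator   = (1)*(-0.296) + (-0.296)*(-0.412) = -0.174048.
  denominator = (1)^2 + (-0.296)^2 + (-0.412)^2 = 1.25736.
  rho(1) = -0.174048 / 1.25736 = -0.1384.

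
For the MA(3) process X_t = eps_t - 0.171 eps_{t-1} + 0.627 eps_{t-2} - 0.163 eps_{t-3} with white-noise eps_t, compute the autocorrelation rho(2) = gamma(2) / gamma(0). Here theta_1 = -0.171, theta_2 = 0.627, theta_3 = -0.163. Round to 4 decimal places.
\rho(2) = 0.4520

For an MA(q) process with theta_0 = 1, the autocovariance is
  gamma(k) = sigma^2 * sum_{i=0..q-k} theta_i * theta_{i+k},
and rho(k) = gamma(k) / gamma(0). Sigma^2 cancels.
  numerator   = (1)*(0.627) + (-0.171)*(-0.163) = 0.654873.
  denominator = (1)^2 + (-0.171)^2 + (0.627)^2 + (-0.163)^2 = 1.448939.
  rho(2) = 0.654873 / 1.448939 = 0.4520.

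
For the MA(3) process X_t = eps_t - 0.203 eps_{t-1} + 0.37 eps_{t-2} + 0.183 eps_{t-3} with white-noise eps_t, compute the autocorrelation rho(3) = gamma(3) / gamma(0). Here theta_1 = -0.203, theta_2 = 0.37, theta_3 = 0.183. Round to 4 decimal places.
\rho(3) = 0.1510

For an MA(q) process with theta_0 = 1, the autocovariance is
  gamma(k) = sigma^2 * sum_{i=0..q-k} theta_i * theta_{i+k},
and rho(k) = gamma(k) / gamma(0). Sigma^2 cancels.
  numerator   = (1)*(0.183) = 0.183.
  denominator = (1)^2 + (-0.203)^2 + (0.37)^2 + (0.183)^2 = 1.211598.
  rho(3) = 0.183 / 1.211598 = 0.1510.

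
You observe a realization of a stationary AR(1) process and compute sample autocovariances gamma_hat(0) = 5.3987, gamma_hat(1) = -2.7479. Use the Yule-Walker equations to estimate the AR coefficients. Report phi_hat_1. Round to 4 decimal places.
\hat\phi_{1} = -0.5090

The Yule-Walker equations for an AR(p) process read, in matrix form,
  Gamma_p phi = r_p,   with   (Gamma_p)_{ij} = gamma(|i - j|),
                       (r_p)_i = gamma(i),   i,j = 1..p.
Substitute the sample gammas (Toeplitz matrix and right-hand side of size 1):
  Gamma_p = [[5.3987]]
  r_p     = [-2.7479]
With p = 1 this is the single equation gamma(0) phi_1 = gamma(1):
  phi_hat_1 = gamma(1) / gamma(0) = -2.7479 / 5.3987 = -0.5090.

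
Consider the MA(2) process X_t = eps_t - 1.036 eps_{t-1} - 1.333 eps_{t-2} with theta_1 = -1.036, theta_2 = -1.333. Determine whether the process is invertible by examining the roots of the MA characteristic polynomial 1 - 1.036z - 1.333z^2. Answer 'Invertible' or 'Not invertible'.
\text{Not invertible}

The MA(q) characteristic polynomial is P(z) = 1 - 1.036z - 1.333z^2.
Invertibility requires all roots to lie outside the unit circle, i.e. |z| > 1 for every root.
Set 1 + (-1.036) z + (-1.333) z^2 = 0, i.e. a z^2 + b z + c = 0 with a = -1.333, b = -1.036, c = 1.
Discriminant D = b^2 - 4ac = (-1.036)^2 - 4*(-1.333)*1 = 1.073296 - (-5.332) = 6.405296.
D >= 0, so the roots are real: z = (-b +/- sqrt(D)) / (2a) = (1.036 +/- 2.530869) / (-2.666).
  z_1 = (1.036 + 2.530869) / (-2.666) = -1.3379,   |z_1| = 1.3379.
  z_2 = (1.036 - 2.530869) / (-2.666) = 0.5607,   |z_2| = 0.5607.
Moduli of all roots: 1.3379, 0.5607.
All moduli strictly greater than 1? No.
Verdict: Not invertible.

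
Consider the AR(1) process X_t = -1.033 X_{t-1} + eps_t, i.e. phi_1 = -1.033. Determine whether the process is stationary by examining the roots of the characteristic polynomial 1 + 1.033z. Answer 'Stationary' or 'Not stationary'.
\text{Not stationary}

The AR(p) characteristic polynomial is P(z) = 1 + 1.033z.
Stationarity requires all roots to lie outside the unit circle, i.e. |z| > 1 for every root.
This is linear in z: 1 + (1.033) z = 0  =>  z = -1/(1.033) = -0.968054,  |z| = 0.968054.
Moduli of all roots: 0.9681.
All moduli strictly greater than 1? No.
Verdict: Not stationary.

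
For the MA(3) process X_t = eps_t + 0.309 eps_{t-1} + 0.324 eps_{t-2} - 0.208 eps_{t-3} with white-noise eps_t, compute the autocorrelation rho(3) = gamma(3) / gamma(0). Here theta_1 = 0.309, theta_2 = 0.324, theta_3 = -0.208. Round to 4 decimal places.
\rho(3) = -0.1672

For an MA(q) process with theta_0 = 1, the autocovariance is
  gamma(k) = sigma^2 * sum_{i=0..q-k} theta_i * theta_{i+k},
and rho(k) = gamma(k) / gamma(0). Sigma^2 cancels.
  numerator   = (1)*(-0.208) = -0.208.
  denominator = (1)^2 + (0.309)^2 + (0.324)^2 + (-0.208)^2 = 1.243721.
  rho(3) = -0.208 / 1.243721 = -0.1672.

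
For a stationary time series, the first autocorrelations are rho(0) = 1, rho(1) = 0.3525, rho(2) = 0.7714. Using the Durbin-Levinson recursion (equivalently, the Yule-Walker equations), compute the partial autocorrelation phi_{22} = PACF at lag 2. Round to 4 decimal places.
\phi_{22} = 0.7390

The PACF at lag k is phi_{kk}, the last component of the solution
to the Yule-Walker system G_k phi = r_k where
  (G_k)_{ij} = rho(|i - j|), (r_k)_i = rho(i), i,j = 1..k.
Equivalently, Durbin-Levinson gives phi_{kk} iteratively:
  phi_{11} = rho(1)
  phi_{kk} = [rho(k) - sum_{j=1..k-1} phi_{k-1,j} rho(k-j)]
            / [1 - sum_{j=1..k-1} phi_{k-1,j} rho(j)],
  phi_{k,j} = phi_{k-1,j} - phi_{kk} phi_{k-1,k-j},  j = 1..k-1.
Step k = 1:
  phi_11 = rho(1) = 0.3525.
Step k = 2:
  phi_22 = [rho(2) - phi_11 rho(1)] / [1 - phi_11 rho(1)] = [0.7714 - (0.3525)(0.3525)] / [1 - (0.3525)(0.3525)]
         = 0.64714375 / 0.87574375 = 0.739.
Therefore phi_{22} = 0.7390.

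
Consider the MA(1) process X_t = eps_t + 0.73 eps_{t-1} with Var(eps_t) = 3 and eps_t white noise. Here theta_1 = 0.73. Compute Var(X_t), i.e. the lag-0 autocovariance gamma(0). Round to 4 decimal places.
\gamma(0) = 4.5987

For an MA(q) process X_t = eps_t + sum_i theta_i eps_{t-i} with
Var(eps_t) = sigma^2, the variance is
  gamma(0) = sigma^2 * (1 + sum_i theta_i^2).
  sum_i theta_i^2 = (0.73)^2 = 0.5329.
  gamma(0) = 3 * (1 + 0.5329) = 3 * 1.5329 = 4.5987.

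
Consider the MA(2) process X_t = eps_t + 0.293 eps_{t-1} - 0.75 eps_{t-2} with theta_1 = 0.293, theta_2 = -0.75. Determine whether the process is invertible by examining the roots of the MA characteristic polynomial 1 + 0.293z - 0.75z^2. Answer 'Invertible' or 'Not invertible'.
\text{Not invertible}

The MA(q) characteristic polynomial is P(z) = 1 + 0.293z - 0.75z^2.
Invertibility requires all roots to lie outside the unit circle, i.e. |z| > 1 for every root.
Set 1 + (0.293) z + (-0.75) z^2 = 0, i.e. a z^2 + b z + c = 0 with a = -0.75, b = 0.293, c = 1.
Discriminant D = b^2 - 4ac = (0.293)^2 - 4*(-0.75)*1 = 0.085849 - (-3) = 3.085849.
D >= 0, so the roots are real: z = (-b +/- sqrt(D)) / (2a) = (-0.293 +/- 1.756658) / (-1.5).
  z_1 = (-0.293 + 1.756658) / (-1.5) = -0.9758,   |z_1| = 0.9758.
  z_2 = (-0.293 - 1.756658) / (-1.5) = 1.3664,   |z_2| = 1.3664.
Moduli of all roots: 0.9758, 1.3664.
All moduli strictly greater than 1? No.
Verdict: Not invertible.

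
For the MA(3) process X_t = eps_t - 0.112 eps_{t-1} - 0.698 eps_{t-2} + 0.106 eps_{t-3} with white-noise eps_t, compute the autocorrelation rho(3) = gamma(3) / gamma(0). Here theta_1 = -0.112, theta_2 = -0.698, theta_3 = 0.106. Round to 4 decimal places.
\rho(3) = 0.0702

For an MA(q) process with theta_0 = 1, the autocovariance is
  gamma(k) = sigma^2 * sum_{i=0..q-k} theta_i * theta_{i+k},
and rho(k) = gamma(k) / gamma(0). Sigma^2 cancels.
  numerator   = (1)*(0.106) = 0.106.
  denominator = (1)^2 + (-0.112)^2 + (-0.698)^2 + (0.106)^2 = 1.510984.
  rho(3) = 0.106 / 1.510984 = 0.0702.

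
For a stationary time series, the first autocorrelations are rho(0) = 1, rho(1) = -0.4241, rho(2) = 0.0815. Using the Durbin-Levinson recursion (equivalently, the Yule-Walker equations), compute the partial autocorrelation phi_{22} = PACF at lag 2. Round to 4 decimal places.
\phi_{22} = -0.1199

The PACF at lag k is phi_{kk}, the last component of the solution
to the Yule-Walker system G_k phi = r_k where
  (G_k)_{ij} = rho(|i - j|), (r_k)_i = rho(i), i,j = 1..k.
Equivalently, Durbin-Levinson gives phi_{kk} iteratively:
  phi_{11} = rho(1)
  phi_{kk} = [rho(k) - sum_{j=1..k-1} phi_{k-1,j} rho(k-j)]
            / [1 - sum_{j=1..k-1} phi_{k-1,j} rho(j)],
  phi_{k,j} = phi_{k-1,j} - phi_{kk} phi_{k-1,k-j},  j = 1..k-1.
Step k = 1:
  phi_11 = rho(1) = -0.4241.
Step k = 2:
  phi_22 = [rho(2) - phi_11 rho(1)] / [1 - phi_11 rho(1)] = [0.0815 - (-0.4241)(-0.4241)] / [1 - (-0.4241)(-0.4241)]
         = -0.09836081 / 0.82013919 = -0.1199.
Therefore phi_{22} = -0.1199.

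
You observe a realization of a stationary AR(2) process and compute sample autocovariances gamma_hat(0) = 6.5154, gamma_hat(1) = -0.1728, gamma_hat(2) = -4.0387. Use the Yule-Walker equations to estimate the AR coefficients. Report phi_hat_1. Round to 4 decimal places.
\hat\phi_{1} = -0.0430

The Yule-Walker equations for an AR(p) process read, in matrix form,
  Gamma_p phi = r_p,   with   (Gamma_p)_{ij} = gamma(|i - j|),
                       (r_p)_i = gamma(i),   i,j = 1..p.
Substitute the sample gammas (Toeplitz matrix and right-hand side of size 2):
  Gamma_p = [[6.5154, -0.1728], [-0.1728, 6.5154]]
  r_p     = [-0.1728, -4.0387]
Written out:
  6.5154 phi_1 - 0.1728 phi_2 = -0.1728
  -0.1728 phi_1 + 6.5154 phi_2 = -4.0387
Solve by Cramer's rule:
  det = gamma(0)^2 - gamma(1)^2 = (6.5154)^2 - (-0.1728)^2 = 42.45043716 - 0.02985984 = 42.42057732
  phi_hat_1 = [gamma(1) gamma(0) - gamma(1) gamma(2)] / det = [(-0.1728)(6.5154) - (-0.1728)(-4.0387)] / 42.42057732 = -1.82374848 / 42.42057732 = -0.043
  phi_hat_2 = [gamma(0) gamma(2) - gamma(1)^2] / det = [(6.5154)(-4.0387) - (-0.1728)^2] / 42.42057732 = -26.34360582 / 42.42057732 = -0.621
So phi_hat = [-0.0430, -0.6210].
Therefore phi_hat_1 = -0.0430.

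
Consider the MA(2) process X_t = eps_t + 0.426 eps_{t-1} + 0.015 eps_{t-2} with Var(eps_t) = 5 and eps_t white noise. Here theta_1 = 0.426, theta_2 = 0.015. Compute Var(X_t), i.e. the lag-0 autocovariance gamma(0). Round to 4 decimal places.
\gamma(0) = 5.9085

For an MA(q) process X_t = eps_t + sum_i theta_i eps_{t-i} with
Var(eps_t) = sigma^2, the variance is
  gamma(0) = sigma^2 * (1 + sum_i theta_i^2).
  sum_i theta_i^2 = (0.426)^2 + (0.015)^2 = 0.181476 + 0.000225 = 0.181701.
  gamma(0) = 5 * (1 + 0.181701) = 5 * 1.181701 = 5.908505, which rounds to 5.9085.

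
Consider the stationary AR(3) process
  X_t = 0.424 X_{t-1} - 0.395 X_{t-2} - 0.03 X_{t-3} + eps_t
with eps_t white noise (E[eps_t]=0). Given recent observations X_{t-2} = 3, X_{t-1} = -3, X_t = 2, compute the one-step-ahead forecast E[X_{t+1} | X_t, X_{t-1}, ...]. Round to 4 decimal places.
E[X_{t+1} \mid \mathcal F_t] = 1.9430

For an AR(p) model X_t = c + sum_i phi_i X_{t-i} + eps_t, the
one-step-ahead conditional mean is
  E[X_{t+1} | X_t, ...] = c + sum_i phi_i X_{t+1-i}.
Substitute known values:
  E[X_{t+1} | ...] = (0.424) * (2) + (-0.395) * (-3) + (-0.03) * (3)
                   = 1.9430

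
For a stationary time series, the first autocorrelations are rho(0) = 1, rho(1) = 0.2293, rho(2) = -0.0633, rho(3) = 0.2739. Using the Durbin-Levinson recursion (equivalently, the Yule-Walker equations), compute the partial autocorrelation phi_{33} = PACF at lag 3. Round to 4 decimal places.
\phi_{33} = 0.3410

The PACF at lag k is phi_{kk}, the last component of the solution
to the Yule-Walker system G_k phi = r_k where
  (G_k)_{ij} = rho(|i - j|), (r_k)_i = rho(i), i,j = 1..k.
Equivalently, Durbin-Levinson gives phi_{kk} iteratively:
  phi_{11} = rho(1)
  phi_{kk} = [rho(k) - sum_{j=1..k-1} phi_{k-1,j} rho(k-j)]
            / [1 - sum_{j=1..k-1} phi_{k-1,j} rho(j)],
  phi_{k,j} = phi_{k-1,j} - phi_{kk} phi_{k-1,k-j},  j = 1..k-1.
Step k = 1:
  phi_11 = rho(1) = 0.2293.
Step k = 2:
  phi_22 = [rho(2) - phi_11 rho(1)] / [1 - phi_11 rho(1)] = [-0.0633 - (0.2293)(0.2293)] / [1 - (0.2293)(0.2293)]
         = -0.11587849 / 0.94742151 = -0.122309.
  Update: phi_21 = phi_11 - phi_22 phi_11 = 0.2293 - (-0.122309)(0.2293) = 0.257346.
Step k = 3:
  phi_33 = [rho(3) - phi_21 rho(2) - phi_22 rho(1)] / [1 - phi_21 rho(1) - phi_22 rho(2)]
    numerator   = 0.2739 - (0.257346)(-0.0633) - (-0.122309)(0.2293) = 0.3182355
    denominator = 1 - (0.257346)(0.2293) - (-0.122309)(-0.0633) = 0.93324849
  phi_33 = 0.3182355 / 0.93324849 = 0.341.
Therefore phi_{33} = 0.3410.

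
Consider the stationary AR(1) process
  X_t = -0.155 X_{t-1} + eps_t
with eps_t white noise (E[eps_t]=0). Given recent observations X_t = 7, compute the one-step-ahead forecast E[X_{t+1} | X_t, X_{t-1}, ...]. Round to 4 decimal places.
E[X_{t+1} \mid \mathcal F_t] = -1.0850

For an AR(p) model X_t = c + sum_i phi_i X_{t-i} + eps_t, the
one-step-ahead conditional mean is
  E[X_{t+1} | X_t, ...] = c + sum_i phi_i X_{t+1-i}.
Substitute known values:
  E[X_{t+1} | ...] = (-0.155) * (7)
                   = -1.0850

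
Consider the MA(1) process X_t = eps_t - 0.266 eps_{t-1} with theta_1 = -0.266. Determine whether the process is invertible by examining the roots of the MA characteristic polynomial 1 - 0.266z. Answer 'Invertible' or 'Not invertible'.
\text{Invertible}

The MA(q) characteristic polynomial is P(z) = 1 - 0.266z.
Invertibility requires all roots to lie outside the unit circle, i.e. |z| > 1 for every root.
This is linear in z: 1 + (-0.266) z = 0  =>  z = -1/(-0.266) = 3.759398,  |z| = 3.759398.
Moduli of all roots: 3.7594.
All moduli strictly greater than 1? Yes.
Verdict: Invertible.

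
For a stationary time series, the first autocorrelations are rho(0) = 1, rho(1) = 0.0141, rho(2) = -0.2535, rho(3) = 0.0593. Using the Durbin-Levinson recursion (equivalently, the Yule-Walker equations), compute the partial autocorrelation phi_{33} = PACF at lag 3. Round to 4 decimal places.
\phi_{33} = 0.0720

The PACF at lag k is phi_{kk}, the last component of the solution
to the Yule-Walker system G_k phi = r_k where
  (G_k)_{ij} = rho(|i - j|), (r_k)_i = rho(i), i,j = 1..k.
Equivalently, Durbin-Levinson gives phi_{kk} iteratively:
  phi_{11} = rho(1)
  phi_{kk} = [rho(k) - sum_{j=1..k-1} phi_{k-1,j} rho(k-j)]
            / [1 - sum_{j=1..k-1} phi_{k-1,j} rho(j)],
  phi_{k,j} = phi_{k-1,j} - phi_{kk} phi_{k-1,k-j},  j = 1..k-1.
Step k = 1:
  phi_11 = rho(1) = 0.0141.
Step k = 2:
  phi_22 = [rho(2) - phi_11 rho(1)] / [1 - phi_11 rho(1)] = [-0.2535 - (0.0141)(0.0141)] / [1 - (0.0141)(0.0141)]
         = -0.25369881 / 0.99980119 = -0.253749.
  Update: phi_21 = phi_11 - phi_22 phi_11 = 0.0141 - (-0.253749)(0.0141) = 0.017678.
Step k = 3:
  phi_33 = [rho(3) - phi_21 rho(2) - phi_22 rho(1)] / [1 - phi_21 rho(1) - phi_22 rho(2)]
    numerator   = 0.0593 - (0.017678)(-0.2535) - (-0.253749)(0.0141) = 0.0673592
    denominator = 1 - (0.017678)(0.0141) - (-0.253749)(-0.2535) = 0.93542531
  phi_33 = 0.0673592 / 0.93542531 = 0.072.
Therefore phi_{33} = 0.0720.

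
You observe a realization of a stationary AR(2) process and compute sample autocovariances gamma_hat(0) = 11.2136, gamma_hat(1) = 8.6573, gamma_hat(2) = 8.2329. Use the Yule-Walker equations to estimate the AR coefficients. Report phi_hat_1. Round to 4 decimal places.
\hat\phi_{1} = 0.5080

The Yule-Walker equations for an AR(p) process read, in matrix form,
  Gamma_p phi = r_p,   with   (Gamma_p)_{ij} = gamma(|i - j|),
                       (r_p)_i = gamma(i),   i,j = 1..p.
Substitute the sample gammas (Toeplitz matrix and right-hand side of size 2):
  Gamma_p = [[11.2136, 8.6573], [8.6573, 11.2136]]
  r_p     = [8.6573, 8.2329]
Written out:
  11.2136 phi_1 + 8.6573 phi_2 = 8.6573
  8.6573 phi_1 + 11.2136 phi_2 = 8.2329
Solve by Cramer's rule:
  det = gamma(0)^2 - gamma(1)^2 = (11.2136)^2 - (8.6573)^2 = 125.74482496 - 74.94884329 = 50.79598167
  phi_hat_1 = [gamma(1) gamma(0) - gamma(1) gamma(2)] / det = [(8.6573)(11.2136) - (8.6573)(8.2329)] / 50.79598167 = 25.80481411 / 50.79598167 = 0.508
  phi_hat_2 = [gamma(0) gamma(2) - gamma(1)^2] / det = [(11.2136)(8.2329) - (8.6573)^2] / 50.79598167 = 17.37160415 / 50.79598167 = 0.342
So phi_hat = [0.5080, 0.3420].
Therefore phi_hat_1 = 0.5080.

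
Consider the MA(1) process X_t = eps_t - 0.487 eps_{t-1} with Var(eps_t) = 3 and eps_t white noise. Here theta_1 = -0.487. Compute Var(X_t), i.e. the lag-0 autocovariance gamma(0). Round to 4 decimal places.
\gamma(0) = 3.7115

For an MA(q) process X_t = eps_t + sum_i theta_i eps_{t-i} with
Var(eps_t) = sigma^2, the variance is
  gamma(0) = sigma^2 * (1 + sum_i theta_i^2).
  sum_i theta_i^2 = (-0.487)^2 = 0.237169.
  gamma(0) = 3 * (1 + 0.237169) = 3 * 1.237169 = 3.711507, which rounds to 3.7115.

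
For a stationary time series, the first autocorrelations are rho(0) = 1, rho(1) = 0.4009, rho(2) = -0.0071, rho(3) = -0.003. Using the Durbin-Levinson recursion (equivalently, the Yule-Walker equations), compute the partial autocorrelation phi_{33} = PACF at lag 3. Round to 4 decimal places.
\phi_{33} = 0.1000

The PACF at lag k is phi_{kk}, the last component of the solution
to the Yule-Walker system G_k phi = r_k where
  (G_k)_{ij} = rho(|i - j|), (r_k)_i = rho(i), i,j = 1..k.
Equivalently, Durbin-Levinson gives phi_{kk} iteratively:
  phi_{11} = rho(1)
  phi_{kk} = [rho(k) - sum_{j=1..k-1} phi_{k-1,j} rho(k-j)]
            / [1 - sum_{j=1..k-1} phi_{k-1,j} rho(j)],
  phi_{k,j} = phi_{k-1,j} - phi_{kk} phi_{k-1,k-j},  j = 1..k-1.
Step k = 1:
  phi_11 = rho(1) = 0.4009.
Step k = 2:
  phi_22 = [rho(2) - phi_11 rho(1)] / [1 - phi_11 rho(1)] = [-0.0071 - (0.4009)(0.4009)] / [1 - (0.4009)(0.4009)]
         = -0.16782081 / 0.83927919 = -0.199958.
  Update: phi_21 = phi_11 - phi_22 phi_11 = 0.4009 - (-0.199958)(0.4009) = 0.481063.
Step k = 3:
  phi_33 = [rho(3) - phi_21 rho(2) - phi_22 rho(1)] / [1 - phi_21 rho(1) - phi_22 rho(2)]
    numerator   = -0.003 - (0.481063)(-0.0071) - (-0.199958)(0.4009) = 0.08057882
    denominator = 1 - (0.481063)(0.4009) - (-0.199958)(-0.0071) = 0.80572203
  phi_33 = 0.08057882 / 0.80572203 = 0.1.
Therefore phi_{33} = 0.1000.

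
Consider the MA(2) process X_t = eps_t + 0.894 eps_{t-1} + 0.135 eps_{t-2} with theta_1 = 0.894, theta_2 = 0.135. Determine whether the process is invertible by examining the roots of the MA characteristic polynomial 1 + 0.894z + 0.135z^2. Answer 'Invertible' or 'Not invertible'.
\text{Invertible}

The MA(q) characteristic polynomial is P(z) = 1 + 0.894z + 0.135z^2.
Invertibility requires all roots to lie outside the unit circle, i.e. |z| > 1 for every root.
Set 1 + (0.894) z + (0.135) z^2 = 0, i.e. a z^2 + b z + c = 0 with a = 0.135, b = 0.894, c = 1.
Discriminant D = b^2 - 4ac = (0.894)^2 - 4*(0.135)*1 = 0.799236 - (0.54) = 0.259236.
D >= 0, so the roots are real: z = (-b +/- sqrt(D)) / (2a) = (-0.894 +/- 0.509152) / (0.27).
  z_1 = (-0.894 + 0.509152) / (0.27) = -1.4254,   |z_1| = 1.4254.
  z_2 = (-0.894 - 0.509152) / (0.27) = -5.1969,   |z_2| = 5.1969.
Moduli of all roots: 1.4254, 5.1969.
All moduli strictly greater than 1? Yes.
Verdict: Invertible.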